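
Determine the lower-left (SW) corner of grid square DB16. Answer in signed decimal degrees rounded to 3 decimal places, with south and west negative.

-74.000, -118.000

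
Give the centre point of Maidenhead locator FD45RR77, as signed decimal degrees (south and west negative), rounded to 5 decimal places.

-54.26042, -70.52083

Field F=5, D=3: +5·20° lon, +3·10° lat → SW at lon -80°, lat -60°.
Square 4, 5: +4·2° lon, +5·1° lat → SW at lon -72°, lat -55°.
Subsquare r=17, r=17: +17·0.0833333° lon, +17·0.0416667° lat → SW at lon -70.5833°, lat -54.2917°.
Extended square 7, 7: +7·0.00833333° lon, +7·0.00416667° lat → SW at lon -70.525°, lat -54.2625°.
Cell spans 0.00833333° lon × 0.00416667° lat. Centre is SW corner plus half of each.
latitude -54.26042, longitude -70.52083.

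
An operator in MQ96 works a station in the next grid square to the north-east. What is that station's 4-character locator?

Longitude square 9; +1 → 10, wraps to 0, carry into field.
Longitude field M = 12; +1 → 13 = N.
Latitude square 6; +1 → 7.

NQ07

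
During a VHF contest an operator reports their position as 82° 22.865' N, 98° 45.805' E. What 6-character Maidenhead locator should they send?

NR92jj

Offset from 180°W / 90°S: lon 278.7634°, lat 172.3811°.
Field: 278.7634/20 → 13 → N, 172.3811/10 → 17 → R; chars NR.
Square: 18.7634/2 → 9, 2.3811/1 → 2; chars 92.
Subsquare: 0.7634/0.0833333 → 9 → j, 0.3811/0.0416667 → 9 → j; chars jj.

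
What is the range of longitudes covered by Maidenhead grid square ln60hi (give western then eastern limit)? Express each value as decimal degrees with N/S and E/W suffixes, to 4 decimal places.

Field L=11, N=13: +11·20° lon, +13·10° lat → SW at lon 40°, lat 40°.
Square 6, 0: +6·2° lon, +0·1° lat → SW at lon 52°, lat 40°.
Subsquare h=7, i=8: +7·0.0833333° lon, +8·0.0416667° lat → SW at lon 52.5833°, lat 40.3333°.
Cell spans 0.0833333° lon × 0.0416667° lat.
west 52.5833° E, east 52.6667° E.

52.5833° E, 52.6667° E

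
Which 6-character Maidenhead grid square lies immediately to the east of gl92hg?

GL92ig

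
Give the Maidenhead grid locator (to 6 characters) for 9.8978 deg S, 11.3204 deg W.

II40ic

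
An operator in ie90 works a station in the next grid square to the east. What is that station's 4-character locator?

JE00

Longitude square 9; +1 → 10, wraps to 0, carry into field.
Longitude field I = 8; +1 → 9 = J.
The latitude characters are unchanged.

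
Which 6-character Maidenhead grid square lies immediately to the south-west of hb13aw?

HB03xv

Longitude subsquare a = 0; −1 → -1, wraps to 23 = x, carry into square.
Longitude square 1; −1 → 0.
Latitude subsquare w = 22; −1 → 21 = v.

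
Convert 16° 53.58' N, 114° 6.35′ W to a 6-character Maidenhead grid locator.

DK26wv

Add 180° to longitude and 90° to latitude: 65.8942, 106.8930.
Field (20°×10°, letters A–R): lon ⌊65.8942/20⌋ = 3 → D; lat ⌊106.8930/10⌋ = 10 → K.
Square (2°×1°, digits 0–9): lon ⌊5.8942/2⌋ = 2; lat ⌊6.8930/1⌋ = 6.
Subsquare (5′×2.5′, letters a–x): lon ⌊1.8942/0.0833333⌋ = 22 → w; lat ⌊0.8930/0.0416667⌋ = 21 → v.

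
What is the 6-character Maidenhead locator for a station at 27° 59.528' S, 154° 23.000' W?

Shift to the Maidenhead origin (180°W, 90°S): lon 25.6167, lat 62.0079.
Field: lon ⌊25.6167/20⌋ = 1 → B; lat ⌊62.0079/10⌋ = 6 → G.
Square: lon ⌊5.6167/2⌋ = 2; lat ⌊2.0079/1⌋ = 2.
Subsquare: lon ⌊1.6167/0.0833333⌋ = 19 → t; lat ⌊0.0079/0.0416667⌋ = 0 → a.

BG22ta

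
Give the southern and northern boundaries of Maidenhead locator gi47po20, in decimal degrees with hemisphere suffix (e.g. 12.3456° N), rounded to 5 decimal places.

2.41667° S, 2.41250° S

Field G=6, I=8: +6·20° lon, +8·10° lat → SW at lon -60°, lat -10°.
Square 4, 7: +4·2° lon, +7·1° lat → SW at lon -52°, lat -3°.
Subsquare p=15, o=14: +15·0.0833333° lon, +14·0.0416667° lat → SW at lon -50.75°, lat -2.41667°.
Extended square 2, 0: +2·0.00833333° lon, +0·0.00416667° lat → SW at lon -50.7333°, lat -2.41667°.
Cell spans 0.00833333° lon × 0.00416667° lat.
south 2.41667° S, north 2.41250° S.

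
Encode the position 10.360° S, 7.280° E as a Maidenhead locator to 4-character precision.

Offset from 180°W / 90°S: lon 187.28°, lat 79.64°.
Field: lon ⌊187.28/20⌋ = 9 → J; lat ⌊79.64/10⌋ = 7 → H.
Square: lon ⌊7.28/2⌋ = 3; lat ⌊9.64/1⌋ = 9.

JH39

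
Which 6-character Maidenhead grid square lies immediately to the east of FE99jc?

FE99kc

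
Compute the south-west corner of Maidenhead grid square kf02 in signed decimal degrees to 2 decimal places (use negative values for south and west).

Field K=10, F=5: +10·20° lon, +5·10° lat → SW at lon 20°, lat -40°.
Square 0, 2: +0·2° lon, +2·1° lat → SW at lon 20°, lat -38°.
latitude -38.00, longitude 20.00.

-38.00, 20.00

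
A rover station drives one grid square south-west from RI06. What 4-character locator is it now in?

Longitude square 0; −1 → -1, wraps to 9, carry into field.
Longitude field R = 17; −1 → 16 = Q.
Latitude square 6; −1 → 5.

QI95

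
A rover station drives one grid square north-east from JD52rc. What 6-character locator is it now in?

Longitude subsquare r = 17; +1 → 18 = s.
Latitude subsquare c = 2; +1 → 3 = d.

JD52sd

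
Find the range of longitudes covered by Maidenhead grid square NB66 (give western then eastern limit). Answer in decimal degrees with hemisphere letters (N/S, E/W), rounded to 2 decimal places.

92.00° E, 94.00° E

Field N=13, B=1: +13·20° lon, +1·10° lat → SW at lon 80°, lat -80°.
Square 6, 6: +6·2° lon, +6·1° lat → SW at lon 92°, lat -74°.
Cell spans 2° lon × 1° lat.
west 92.00° E, east 94.00° E.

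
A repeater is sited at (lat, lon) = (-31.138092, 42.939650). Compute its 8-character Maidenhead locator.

LF18lu26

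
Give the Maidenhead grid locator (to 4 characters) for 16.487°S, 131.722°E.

PH53

Offset from 180°W / 90°S: lon 311.72°, lat 73.51°.
Field: 311.72/20 → 15 → P, 73.51/10 → 7 → H; chars PH.
Square: 11.72/2 → 5, 3.51/1 → 3; chars 53.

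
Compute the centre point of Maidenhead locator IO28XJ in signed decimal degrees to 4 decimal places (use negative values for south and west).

Field I=8, O=14: +8·20° lon, +14·10° lat → SW at lon -20°, lat 50°.
Square 2, 8: +2·2° lon, +8·1° lat → SW at lon -16°, lat 58°.
Subsquare x=23, j=9: +23·0.0833333° lon, +9·0.0416667° lat → SW at lon -14.0833°, lat 58.375°.
Cell spans 0.0833333° lon × 0.0416667° lat. Centre is SW corner plus half of each.
latitude 58.3958, longitude -14.0417.

58.3958, -14.0417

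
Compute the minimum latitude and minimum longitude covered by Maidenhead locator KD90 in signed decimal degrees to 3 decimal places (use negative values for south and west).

Field K=10, D=3: +10·20° lon, +3·10° lat → SW at lon 20°, lat -60°.
Square 9, 0: +9·2° lon, +0·1° lat → SW at lon 38°, lat -60°.
latitude -60.000, longitude 38.000.

-60.000, 38.000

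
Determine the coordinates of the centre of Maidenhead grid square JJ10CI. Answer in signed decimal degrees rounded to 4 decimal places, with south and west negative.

0.3542, 2.2083

Field J=9, J=9: +9·20° lon, +9·10° lat → SW at lon 0°, lat 0°.
Square 1, 0: +1·2° lon, +0·1° lat → SW at lon 2°, lat 0°.
Subsquare c=2, i=8: +2·0.0833333° lon, +8·0.0416667° lat → SW at lon 2.16667°, lat 0.333333°.
Cell spans 0.0833333° lon × 0.0416667° lat. Centre is SW corner plus half of each.
latitude 0.3542, longitude 2.2083.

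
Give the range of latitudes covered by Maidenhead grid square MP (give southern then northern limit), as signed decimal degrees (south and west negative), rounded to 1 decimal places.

60.0, 70.0

Field M=12, P=15: +12·20° lon, +15·10° lat → SW at lon 60°, lat 60°.
Cell spans 20° lon × 10° lat.
south 60.0, north 70.0.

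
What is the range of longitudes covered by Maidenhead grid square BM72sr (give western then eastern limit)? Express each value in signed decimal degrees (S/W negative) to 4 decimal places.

-144.5000, -144.4167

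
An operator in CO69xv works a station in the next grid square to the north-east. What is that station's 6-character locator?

CO79aw

Longitude subsquare x = 23; +1 → 24, wraps to 0 = a, carry into square.
Longitude square 6; +1 → 7.
Latitude subsquare v = 21; +1 → 22 = w.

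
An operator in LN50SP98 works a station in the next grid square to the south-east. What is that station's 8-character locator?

Longitude extended square 9; +1 → 10, wraps to 0, carry into subsquare.
Longitude subsquare s = 18; +1 → 19 = t.
Latitude extended square 8; −1 → 7.

LN50tp07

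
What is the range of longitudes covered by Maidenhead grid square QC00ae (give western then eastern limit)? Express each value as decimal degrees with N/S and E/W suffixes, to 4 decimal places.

140.0000° E, 140.0833° E

Field Q=16, C=2: +16·20° lon, +2·10° lat → SW at lon 140°, lat -70°.
Square 0, 0: +0·2° lon, +0·1° lat → SW at lon 140°, lat -70°.
Subsquare a=0, e=4: +0·0.0833333° lon, +4·0.0416667° lat → SW at lon 140°, lat -69.8333°.
Cell spans 0.0833333° lon × 0.0416667° lat.
west 140.0000° E, east 140.0833° E.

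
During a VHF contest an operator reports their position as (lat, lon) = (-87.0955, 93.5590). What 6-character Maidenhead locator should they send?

Shift to the Maidenhead origin (180°W, 90°S): lon 273.5590, lat 2.9045.
Field: 273.5590/20 → 13 → N, 2.9045/10 → 0 → A; chars NA.
Square: 13.5590/2 → 6, 2.9045/1 → 2; chars 62.
Subsquare: 1.5590/0.0833333 → 18 → s, 0.9045/0.0416667 → 21 → v; chars sv.

NA62sv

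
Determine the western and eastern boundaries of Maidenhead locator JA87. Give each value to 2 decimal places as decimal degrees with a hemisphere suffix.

Field J=9, A=0: +9·20° lon, +0·10° lat → SW at lon 0°, lat -90°.
Square 8, 7: +8·2° lon, +7·1° lat → SW at lon 16°, lat -83°.
Cell spans 2° lon × 1° lat.
west 16.00° E, east 18.00° E.

16.00° E, 18.00° E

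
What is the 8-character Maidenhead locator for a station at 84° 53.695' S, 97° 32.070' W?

Shift to the Maidenhead origin (180°W, 90°S): lon 82.46550, lat 5.10508.
Field: 82.46550/20 → 4 → E, 5.10508/10 → 0 → A; chars EA.
Square: 2.46550/2 → 1, 5.10508/1 → 5; chars 15.
Subsquare: 0.46550/0.0833333 → 5 → f, 0.10508/0.0416667 → 2 → c; chars fc.
Extended square: 0.04883/0.00833333 → 5, 0.02175/0.00416667 → 5; chars 55.

EA15fc55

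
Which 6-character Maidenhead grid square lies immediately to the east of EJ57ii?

Longitude subsquare i = 8; +1 → 9 = j.
The latitude characters are unchanged.

EJ57ji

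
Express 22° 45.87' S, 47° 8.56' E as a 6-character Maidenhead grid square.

LG37nf

Add 180° to longitude and 90° to latitude: 227.1427, 67.2355.
Field: lon ⌊227.1427/20⌋ = 11 → L; lat ⌊67.2355/10⌋ = 6 → G.
Square: lon ⌊7.1427/2⌋ = 3; lat ⌊7.2355/1⌋ = 7.
Subsquare: lon ⌊1.1427/0.0833333⌋ = 13 → n; lat ⌊0.2355/0.0416667⌋ = 5 → f.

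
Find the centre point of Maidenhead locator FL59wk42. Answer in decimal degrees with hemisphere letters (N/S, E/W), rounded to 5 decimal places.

29.42708° N, 68.12917° W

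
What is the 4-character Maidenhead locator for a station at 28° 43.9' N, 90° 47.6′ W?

EL48

Add 180° to longitude and 90° to latitude: 89.21, 118.73.
Field: 89.21/20 → 4 → E, 118.73/10 → 11 → L; chars EL.
Square: 9.21/2 → 4, 8.73/1 → 8; chars 48.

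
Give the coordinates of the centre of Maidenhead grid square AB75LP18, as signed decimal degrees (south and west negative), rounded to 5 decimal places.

Field A=0, B=1: +0·20° lon, +1·10° lat → SW at lon -180°, lat -80°.
Square 7, 5: +7·2° lon, +5·1° lat → SW at lon -166°, lat -75°.
Subsquare l=11, p=15: +11·0.0833333° lon, +15·0.0416667° lat → SW at lon -165.083°, lat -74.375°.
Extended square 1, 8: +1·0.00833333° lon, +8·0.00416667° lat → SW at lon -165.075°, lat -74.3417°.
Cell spans 0.00833333° lon × 0.00416667° lat. Centre is SW corner plus half of each.
latitude -74.33958, longitude -165.07083.

-74.33958, -165.07083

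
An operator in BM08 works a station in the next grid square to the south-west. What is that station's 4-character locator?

AM97

Longitude square 0; −1 → -1, wraps to 9, carry into field.
Longitude field B = 1; −1 → 0 = A.
Latitude square 8; −1 → 7.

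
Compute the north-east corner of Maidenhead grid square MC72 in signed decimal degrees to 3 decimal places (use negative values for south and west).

-67.000, 76.000

Field M=12, C=2: +12·20° lon, +2·10° lat → SW at lon 60°, lat -70°.
Square 7, 2: +7·2° lon, +2·1° lat → SW at lon 74°, lat -68°.
Cell spans 2° lon × 1° lat. NE corner is SW corner plus one full cell.
latitude -67.000, longitude 76.000.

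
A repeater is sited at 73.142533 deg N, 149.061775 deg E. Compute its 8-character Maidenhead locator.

Shift to the Maidenhead origin (180°W, 90°S): lon 329.06178, lat 163.14253.
Field: lon ⌊329.06178/20⌋ = 16 → Q; lat ⌊163.14253/10⌋ = 16 → Q.
Square: lon ⌊9.06178/2⌋ = 4; lat ⌊3.14253/1⌋ = 3.
Subsquare: lon ⌊1.06178/0.0833333⌋ = 12 → m; lat ⌊0.14253/0.0416667⌋ = 3 → d.
Extended square: lon ⌊0.06178/0.00833333⌋ = 7; lat ⌊0.01753/0.00416667⌋ = 4.

QQ43md74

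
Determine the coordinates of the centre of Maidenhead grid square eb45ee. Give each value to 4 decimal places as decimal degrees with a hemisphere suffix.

74.8125° S, 91.6250° W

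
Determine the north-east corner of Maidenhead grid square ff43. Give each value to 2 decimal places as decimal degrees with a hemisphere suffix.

36.00° S, 70.00° W

Field F=5, F=5: +5·20° lon, +5·10° lat → SW at lon -80°, lat -40°.
Square 4, 3: +4·2° lon, +3·1° lat → SW at lon -72°, lat -37°.
Cell spans 2° lon × 1° lat. NE corner is SW corner plus one full cell.
latitude 36.00° S, longitude 70.00° W.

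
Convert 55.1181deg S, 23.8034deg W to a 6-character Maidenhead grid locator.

HD84cv

Offset from 180°W / 90°S: lon 156.1966°, lat 34.8819°.
Field: lon ⌊156.1966/20⌋ = 7 → H; lat ⌊34.8819/10⌋ = 3 → D.
Square: lon ⌊16.1966/2⌋ = 8; lat ⌊4.8819/1⌋ = 4.
Subsquare: lon ⌊0.1966/0.0833333⌋ = 2 → c; lat ⌊0.8819/0.0416667⌋ = 21 → v.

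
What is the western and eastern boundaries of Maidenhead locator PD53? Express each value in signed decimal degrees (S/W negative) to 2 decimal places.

130.00, 132.00

Field P=15, D=3: +15·20° lon, +3·10° lat → SW at lon 120°, lat -60°.
Square 5, 3: +5·2° lon, +3·1° lat → SW at lon 130°, lat -57°.
Cell spans 2° lon × 1° lat.
west 130.00, east 132.00.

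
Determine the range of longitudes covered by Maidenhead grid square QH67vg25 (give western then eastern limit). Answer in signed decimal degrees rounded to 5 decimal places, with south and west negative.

Field Q=16, H=7: +16·20° lon, +7·10° lat → SW at lon 140°, lat -20°.
Square 6, 7: +6·2° lon, +7·1° lat → SW at lon 152°, lat -13°.
Subsquare v=21, g=6: +21·0.0833333° lon, +6·0.0416667° lat → SW at lon 153.75°, lat -12.75°.
Extended square 2, 5: +2·0.00833333° lon, +5·0.00416667° lat → SW at lon 153.767°, lat -12.7292°.
Cell spans 0.00833333° lon × 0.00416667° lat.
west 153.76667, east 153.77500.

153.76667, 153.77500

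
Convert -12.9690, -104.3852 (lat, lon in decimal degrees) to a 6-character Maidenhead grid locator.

DH77ta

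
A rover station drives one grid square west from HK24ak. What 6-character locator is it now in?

Longitude subsquare a = 0; −1 → -1, wraps to 23 = x, carry into square.
Longitude square 2; −1 → 1.
The latitude characters are unchanged.

HK14xk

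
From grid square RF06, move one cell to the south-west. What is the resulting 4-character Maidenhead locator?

Longitude square 0; −1 → -1, wraps to 9, carry into field.
Longitude field R = 17; −1 → 16 = Q.
Latitude square 6; −1 → 5.

QF95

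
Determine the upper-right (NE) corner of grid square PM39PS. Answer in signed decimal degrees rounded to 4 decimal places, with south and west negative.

Field P=15, M=12: +15·20° lon, +12·10° lat → SW at lon 120°, lat 30°.
Square 3, 9: +3·2° lon, +9·1° lat → SW at lon 126°, lat 39°.
Subsquare p=15, s=18: +15·0.0833333° lon, +18·0.0416667° lat → SW at lon 127.25°, lat 39.75°.
Cell spans 0.0833333° lon × 0.0416667° lat. NE corner is SW corner plus one full cell.
latitude 39.7917, longitude 127.3333.

39.7917, 127.3333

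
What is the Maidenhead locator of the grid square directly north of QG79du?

Latitude subsquare u = 20; +1 → 21 = v.
The longitude characters are unchanged.

QG79dv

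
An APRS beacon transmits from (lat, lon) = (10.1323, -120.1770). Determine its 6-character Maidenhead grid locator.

CK90vd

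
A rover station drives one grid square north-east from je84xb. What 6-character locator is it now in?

JE94ac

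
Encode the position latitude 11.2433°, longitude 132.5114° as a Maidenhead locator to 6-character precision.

PK61gf

Offset from 180°W / 90°S: lon 312.5114°, lat 101.2433°.
Field: 312.5114/20 → 15 → P, 101.2433/10 → 10 → K; chars PK.
Square: 12.5114/2 → 6, 1.2433/1 → 1; chars 61.
Subsquare: 0.5114/0.0833333 → 6 → g, 0.2433/0.0416667 → 5 → f; chars gf.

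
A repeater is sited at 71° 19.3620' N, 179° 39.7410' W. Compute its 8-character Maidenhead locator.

AQ01eh07

Add 180° to longitude and 90° to latitude: 0.33765, 161.32270.
Field: lon ⌊0.33765/20⌋ = 0 → A; lat ⌊161.32270/10⌋ = 16 → Q.
Square: lon ⌊0.33765/2⌋ = 0; lat ⌊1.32270/1⌋ = 1.
Subsquare: lon ⌊0.33765/0.0833333⌋ = 4 → e; lat ⌊0.32270/0.0416667⌋ = 7 → h.
Extended square: lon ⌊0.00432/0.00833333⌋ = 0; lat ⌊0.03103/0.00416667⌋ = 7.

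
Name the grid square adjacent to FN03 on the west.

EN93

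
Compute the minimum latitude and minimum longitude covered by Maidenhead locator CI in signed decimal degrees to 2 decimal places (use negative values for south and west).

Field C=2, I=8: +2·20° lon, +8·10° lat → SW at lon -140°, lat -10°.
latitude -10.00, longitude -140.00.

-10.00, -140.00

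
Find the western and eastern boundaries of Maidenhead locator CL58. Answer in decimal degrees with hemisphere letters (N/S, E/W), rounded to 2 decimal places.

130.00° W, 128.00° W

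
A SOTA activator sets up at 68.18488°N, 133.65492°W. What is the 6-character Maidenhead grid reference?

CP38ee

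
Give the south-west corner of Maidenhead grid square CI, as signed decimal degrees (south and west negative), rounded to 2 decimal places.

-10.00, -140.00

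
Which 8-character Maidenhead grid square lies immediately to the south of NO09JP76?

NO09jp75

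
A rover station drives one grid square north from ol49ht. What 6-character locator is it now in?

Latitude subsquare t = 19; +1 → 20 = u.
The longitude characters are unchanged.

OL49hu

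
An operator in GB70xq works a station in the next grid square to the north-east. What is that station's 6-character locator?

GB80ar

Longitude subsquare x = 23; +1 → 24, wraps to 0 = a, carry into square.
Longitude square 7; +1 → 8.
Latitude subsquare q = 16; +1 → 17 = r.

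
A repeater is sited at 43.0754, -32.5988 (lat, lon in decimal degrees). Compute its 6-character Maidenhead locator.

HN33qb

Offset from 180°W / 90°S: lon 147.4012°, lat 133.0754°.
Field (20°×10°, letters A–R): 147.4012/20 → 7 → H, 133.0754/10 → 13 → N; chars HN.
Square (2°×1°, digits 0–9): 7.4012/2 → 3, 3.0754/1 → 3; chars 33.
Subsquare (5′×2.5′, letters a–x): 1.4012/0.0833333 → 16 → q, 0.0754/0.0416667 → 1 → b; chars qb.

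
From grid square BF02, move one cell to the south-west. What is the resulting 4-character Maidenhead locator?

AF91

Longitude square 0; −1 → -1, wraps to 9, carry into field.
Longitude field B = 1; −1 → 0 = A.
Latitude square 2; −1 → 1.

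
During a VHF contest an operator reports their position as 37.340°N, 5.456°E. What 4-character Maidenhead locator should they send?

Add 180° to longitude and 90° to latitude: 185.46, 127.34.
Field: lon ⌊185.46/20⌋ = 9 → J; lat ⌊127.34/10⌋ = 12 → M.
Square: lon ⌊5.46/2⌋ = 2; lat ⌊7.34/1⌋ = 7.

JM27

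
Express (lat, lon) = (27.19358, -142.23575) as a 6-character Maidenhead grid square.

Offset from 180°W / 90°S: lon 37.7643°, lat 117.1936°.
Field: lon ⌊37.7643/20⌋ = 1 → B; lat ⌊117.1936/10⌋ = 11 → L.
Square: lon ⌊17.7643/2⌋ = 8; lat ⌊7.1936/1⌋ = 7.
Subsquare: lon ⌊1.7643/0.0833333⌋ = 21 → v; lat ⌊0.1936/0.0416667⌋ = 4 → e.

BL87ve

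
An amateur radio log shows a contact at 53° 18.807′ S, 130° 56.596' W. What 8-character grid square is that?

CD46mq64

Offset from 180°W / 90°S: lon 49.05673°, lat 36.68655°.
Field: 49.05673/20 → 2 → C, 36.68655/10 → 3 → D; chars CD.
Square: 9.05673/2 → 4, 6.68655/1 → 6; chars 46.
Subsquare: 1.05673/0.0833333 → 12 → m, 0.68655/0.0416667 → 16 → q; chars mq.
Extended square: 0.05673/0.00833333 → 6, 0.01988/0.00416667 → 4; chars 64.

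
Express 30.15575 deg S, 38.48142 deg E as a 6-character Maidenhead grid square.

KF99fu

Offset from 180°W / 90°S: lon 218.4814°, lat 59.8443°.
Field: lon ⌊218.4814/20⌋ = 10 → K; lat ⌊59.8443/10⌋ = 5 → F.
Square: lon ⌊18.4814/2⌋ = 9; lat ⌊9.8443/1⌋ = 9.
Subsquare: lon ⌊0.4814/0.0833333⌋ = 5 → f; lat ⌊0.8443/0.0416667⌋ = 20 → u.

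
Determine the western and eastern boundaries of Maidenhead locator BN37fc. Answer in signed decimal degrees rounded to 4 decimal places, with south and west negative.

-153.5833, -153.5000

Field B=1, N=13: +1·20° lon, +13·10° lat → SW at lon -160°, lat 40°.
Square 3, 7: +3·2° lon, +7·1° lat → SW at lon -154°, lat 47°.
Subsquare f=5, c=2: +5·0.0833333° lon, +2·0.0416667° lat → SW at lon -153.583°, lat 47.0833°.
Cell spans 0.0833333° lon × 0.0416667° lat.
west -153.5833, east -153.5000.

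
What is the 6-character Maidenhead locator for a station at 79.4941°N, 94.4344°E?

Shift to the Maidenhead origin (180°W, 90°S): lon 274.4344, lat 169.4941.
Field (20°×10°, letters A–R): 274.4344/20 → 13 → N, 169.4941/10 → 16 → Q; chars NQ.
Square (2°×1°, digits 0–9): 14.4344/2 → 7, 9.4941/1 → 9; chars 79.
Subsquare (5′×2.5′, letters a–x): 0.4344/0.0833333 → 5 → f, 0.4941/0.0416667 → 11 → l; chars fl.

NQ79fl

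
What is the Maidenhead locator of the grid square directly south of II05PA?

II04px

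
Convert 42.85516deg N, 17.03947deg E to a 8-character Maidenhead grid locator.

Shift to the Maidenhead origin (180°W, 90°S): lon 197.03947, lat 132.85516.
Field (20°×10°, letters A–R): 197.03947/20 → 9 → J, 132.85516/10 → 13 → N; chars JN.
Square (2°×1°, digits 0–9): 17.03947/2 → 8, 2.85516/1 → 2; chars 82.
Subsquare (5′×2.5′, letters a–x): 1.03947/0.0833333 → 12 → m, 0.85516/0.0416667 → 20 → u; chars mu.
Extended square (30″×15″, digits 0–9): 0.03947/0.00833333 → 4, 0.02183/0.00416667 → 5; chars 45.

JN82mu45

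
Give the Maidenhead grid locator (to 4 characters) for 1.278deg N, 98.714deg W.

Offset from 180°W / 90°S: lon 81.29°, lat 91.28°.
Field (20°×10°, letters A–R): lon ⌊81.29/20⌋ = 4 → E; lat ⌊91.28/10⌋ = 9 → J.
Square (2°×1°, digits 0–9): lon ⌊1.29/2⌋ = 0; lat ⌊1.28/1⌋ = 1.

EJ01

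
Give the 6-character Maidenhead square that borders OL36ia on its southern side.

OL35ix

Latitude subsquare a = 0; −1 → -1, wraps to 23 = x, carry into square.
Latitude square 6; −1 → 5.
The longitude characters are unchanged.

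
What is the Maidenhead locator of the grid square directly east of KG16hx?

KG16ix

Longitude subsquare h = 7; +1 → 8 = i.
The latitude characters are unchanged.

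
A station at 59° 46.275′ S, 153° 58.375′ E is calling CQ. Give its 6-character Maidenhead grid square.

QD60xf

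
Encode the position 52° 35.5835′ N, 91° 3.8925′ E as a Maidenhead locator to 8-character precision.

NO52mo72

Shift to the Maidenhead origin (180°W, 90°S): lon 271.06488, lat 142.59306.
Field: 271.06488/20 → 13 → N, 142.59306/10 → 14 → O; chars NO.
Square: 11.06488/2 → 5, 2.59306/1 → 2; chars 52.
Subsquare: 1.06488/0.0833333 → 12 → m, 0.59306/0.0416667 → 14 → o; chars mo.
Extended square: 0.06488/0.00833333 → 7, 0.00972/0.00416667 → 2; chars 72.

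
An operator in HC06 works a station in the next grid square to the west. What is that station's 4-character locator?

GC96

Longitude square 0; −1 → -1, wraps to 9, carry into field.
Longitude field H = 7; −1 → 6 = G.
The latitude characters are unchanged.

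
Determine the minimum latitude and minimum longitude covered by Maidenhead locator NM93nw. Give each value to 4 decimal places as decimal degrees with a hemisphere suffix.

Field N=13, M=12: +13·20° lon, +12·10° lat → SW at lon 80°, lat 30°.
Square 9, 3: +9·2° lon, +3·1° lat → SW at lon 98°, lat 33°.
Subsquare n=13, w=22: +13·0.0833333° lon, +22·0.0416667° lat → SW at lon 99.0833°, lat 33.9167°.
latitude 33.9167° N, longitude 99.0833° E.

33.9167° N, 99.0833° E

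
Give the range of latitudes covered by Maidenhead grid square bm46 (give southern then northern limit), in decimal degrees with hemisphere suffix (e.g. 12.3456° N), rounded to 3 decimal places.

36.000° N, 37.000° N

Field B=1, M=12: +1·20° lon, +12·10° lat → SW at lon -160°, lat 30°.
Square 4, 6: +4·2° lon, +6·1° lat → SW at lon -152°, lat 36°.
Cell spans 2° lon × 1° lat.
south 36.000° N, north 37.000° N.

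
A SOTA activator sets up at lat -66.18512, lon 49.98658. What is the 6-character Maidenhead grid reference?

LC43xt

Offset from 180°W / 90°S: lon 229.9866°, lat 23.8149°.
Field: 229.9866/20 → 11 → L, 23.8149/10 → 2 → C; chars LC.
Square: 9.9866/2 → 4, 3.8149/1 → 3; chars 43.
Subsquare: 1.9866/0.0833333 → 23 → x, 0.8149/0.0416667 → 19 → t; chars xt.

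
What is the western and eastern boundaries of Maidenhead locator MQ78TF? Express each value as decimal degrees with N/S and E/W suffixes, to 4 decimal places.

75.5833° E, 75.6667° E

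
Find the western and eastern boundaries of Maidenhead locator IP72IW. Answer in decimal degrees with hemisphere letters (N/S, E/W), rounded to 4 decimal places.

5.3333° W, 5.2500° W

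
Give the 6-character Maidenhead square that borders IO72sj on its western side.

IO72rj

Longitude subsquare s = 18; −1 → 17 = r.
The latitude characters are unchanged.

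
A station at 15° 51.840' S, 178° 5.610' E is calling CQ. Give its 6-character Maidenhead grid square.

Add 180° to longitude and 90° to latitude: 358.0935, 74.1360.
Field: 358.0935/20 → 17 → R, 74.1360/10 → 7 → H; chars RH.
Square: 18.0935/2 → 9, 4.1360/1 → 4; chars 94.
Subsquare: 0.0935/0.0833333 → 1 → b, 0.1360/0.0416667 → 3 → d; chars bd.

RH94bd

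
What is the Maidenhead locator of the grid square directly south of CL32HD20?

CL32hc29

Latitude extended square 0; −1 → -1, wraps to 9, carry into subsquare.
Latitude subsquare d = 3; −1 → 2 = c.
The longitude characters are unchanged.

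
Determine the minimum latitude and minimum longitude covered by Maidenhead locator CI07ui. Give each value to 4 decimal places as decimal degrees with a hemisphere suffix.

2.6667° S, 138.3333° W

Field C=2, I=8: +2·20° lon, +8·10° lat → SW at lon -140°, lat -10°.
Square 0, 7: +0·2° lon, +7·1° lat → SW at lon -140°, lat -3°.
Subsquare u=20, i=8: +20·0.0833333° lon, +8·0.0416667° lat → SW at lon -138.333°, lat -2.66667°.
latitude 2.6667° S, longitude 138.3333° W.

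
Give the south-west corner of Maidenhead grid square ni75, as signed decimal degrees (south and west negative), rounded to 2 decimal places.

-5.00, 94.00

Field N=13, I=8: +13·20° lon, +8·10° lat → SW at lon 80°, lat -10°.
Square 7, 5: +7·2° lon, +5·1° lat → SW at lon 94°, lat -5°.
latitude -5.00, longitude 94.00.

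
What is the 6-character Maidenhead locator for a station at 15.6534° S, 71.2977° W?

Add 180° to longitude and 90° to latitude: 108.7023, 74.3466.
Field: lon ⌊108.7023/20⌋ = 5 → F; lat ⌊74.3466/10⌋ = 7 → H.
Square: lon ⌊8.7023/2⌋ = 4; lat ⌊4.3466/1⌋ = 4.
Subsquare: lon ⌊0.7023/0.0833333⌋ = 8 → i; lat ⌊0.3466/0.0416667⌋ = 8 → i.

FH44ii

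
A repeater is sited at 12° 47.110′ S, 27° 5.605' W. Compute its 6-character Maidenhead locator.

HH67kf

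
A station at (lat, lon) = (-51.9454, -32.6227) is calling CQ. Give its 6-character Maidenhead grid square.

HD38qb

Offset from 180°W / 90°S: lon 147.3773°, lat 38.0546°.
Field: 147.3773/20 → 7 → H, 38.0546/10 → 3 → D; chars HD.
Square: 7.3773/2 → 3, 8.0546/1 → 8; chars 38.
Subsquare: 1.3773/0.0833333 → 16 → q, 0.0546/0.0416667 → 1 → b; chars qb.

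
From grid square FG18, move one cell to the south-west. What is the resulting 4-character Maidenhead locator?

Longitude square 1; −1 → 0.
Latitude square 8; −1 → 7.

FG07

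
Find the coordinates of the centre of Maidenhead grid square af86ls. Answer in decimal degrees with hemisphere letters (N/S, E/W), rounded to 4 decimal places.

Field A=0, F=5: +0·20° lon, +5·10° lat → SW at lon -180°, lat -40°.
Square 8, 6: +8·2° lon, +6·1° lat → SW at lon -164°, lat -34°.
Subsquare l=11, s=18: +11·0.0833333° lon, +18·0.0416667° lat → SW at lon -163.083°, lat -33.25°.
Cell spans 0.0833333° lon × 0.0416667° lat. Centre is SW corner plus half of each.
latitude 33.2292° S, longitude 163.0417° W.

33.2292° S, 163.0417° W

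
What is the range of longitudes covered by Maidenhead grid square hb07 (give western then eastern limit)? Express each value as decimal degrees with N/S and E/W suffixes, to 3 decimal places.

40.000° W, 38.000° W

Field H=7, B=1: +7·20° lon, +1·10° lat → SW at lon -40°, lat -80°.
Square 0, 7: +0·2° lon, +7·1° lat → SW at lon -40°, lat -73°.
Cell spans 2° lon × 1° lat.
west 40.000° W, east 38.000° W.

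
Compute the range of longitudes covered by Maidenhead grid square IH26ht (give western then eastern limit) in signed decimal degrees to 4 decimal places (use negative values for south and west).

Field I=8, H=7: +8·20° lon, +7·10° lat → SW at lon -20°, lat -20°.
Square 2, 6: +2·2° lon, +6·1° lat → SW at lon -16°, lat -14°.
Subsquare h=7, t=19: +7·0.0833333° lon, +19·0.0416667° lat → SW at lon -15.4167°, lat -13.2083°.
Cell spans 0.0833333° lon × 0.0416667° lat.
west -15.4167, east -15.3333.

-15.4167, -15.3333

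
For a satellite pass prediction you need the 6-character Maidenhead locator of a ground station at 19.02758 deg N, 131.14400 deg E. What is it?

PK59na

Offset from 180°W / 90°S: lon 311.1440°, lat 109.0276°.
Field: lon ⌊311.1440/20⌋ = 15 → P; lat ⌊109.0276/10⌋ = 10 → K.
Square: lon ⌊11.1440/2⌋ = 5; lat ⌊9.0276/1⌋ = 9.
Subsquare: lon ⌊1.1440/0.0833333⌋ = 13 → n; lat ⌊0.0276/0.0416667⌋ = 0 → a.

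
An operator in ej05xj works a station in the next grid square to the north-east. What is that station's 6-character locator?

EJ15ak

Longitude subsquare x = 23; +1 → 24, wraps to 0 = a, carry into square.
Longitude square 0; +1 → 1.
Latitude subsquare j = 9; +1 → 10 = k.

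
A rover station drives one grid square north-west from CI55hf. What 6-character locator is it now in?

Longitude subsquare h = 7; −1 → 6 = g.
Latitude subsquare f = 5; +1 → 6 = g.

CI55gg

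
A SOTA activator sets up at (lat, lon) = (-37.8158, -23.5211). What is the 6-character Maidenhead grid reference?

Add 180° to longitude and 90° to latitude: 156.4789, 52.1842.
Field (20°×10°, letters A–R): lon ⌊156.4789/20⌋ = 7 → H; lat ⌊52.1842/10⌋ = 5 → F.
Square (2°×1°, digits 0–9): lon ⌊16.4789/2⌋ = 8; lat ⌊2.1842/1⌋ = 2.
Subsquare (5′×2.5′, letters a–x): lon ⌊0.4789/0.0833333⌋ = 5 → f; lat ⌊0.1842/0.0416667⌋ = 4 → e.

HF82fe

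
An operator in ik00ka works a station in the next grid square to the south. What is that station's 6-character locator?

Latitude subsquare a = 0; −1 → -1, wraps to 23 = x, carry into square.
Latitude square 0; −1 → -1, wraps to 9, carry into field.
Latitude field K = 10; −1 → 9 = J.
The longitude characters are unchanged.

IJ09kx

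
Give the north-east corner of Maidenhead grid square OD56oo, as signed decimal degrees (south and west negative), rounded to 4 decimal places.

-53.3750, 111.2500

Field O=14, D=3: +14·20° lon, +3·10° lat → SW at lon 100°, lat -60°.
Square 5, 6: +5·2° lon, +6·1° lat → SW at lon 110°, lat -54°.
Subsquare o=14, o=14: +14·0.0833333° lon, +14·0.0416667° lat → SW at lon 111.167°, lat -53.4167°.
Cell spans 0.0833333° lon × 0.0416667° lat. NE corner is SW corner plus one full cell.
latitude -53.3750, longitude 111.2500.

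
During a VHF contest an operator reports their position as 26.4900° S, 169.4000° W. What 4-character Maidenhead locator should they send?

Add 180° to longitude and 90° to latitude: 10.60, 63.51.
Field: lon ⌊10.60/20⌋ = 0 → A; lat ⌊63.51/10⌋ = 6 → G.
Square: lon ⌊10.60/2⌋ = 5; lat ⌊3.51/1⌋ = 3.

AG53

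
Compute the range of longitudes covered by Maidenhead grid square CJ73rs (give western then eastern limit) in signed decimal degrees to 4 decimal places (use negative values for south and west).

-124.5833, -124.5000

Field C=2, J=9: +2·20° lon, +9·10° lat → SW at lon -140°, lat 0°.
Square 7, 3: +7·2° lon, +3·1° lat → SW at lon -126°, lat 3°.
Subsquare r=17, s=18: +17·0.0833333° lon, +18·0.0416667° lat → SW at lon -124.583°, lat 3.75°.
Cell spans 0.0833333° lon × 0.0416667° lat.
west -124.5833, east -124.5000.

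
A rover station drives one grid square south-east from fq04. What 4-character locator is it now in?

FQ13

Longitude square 0; +1 → 1.
Latitude square 4; −1 → 3.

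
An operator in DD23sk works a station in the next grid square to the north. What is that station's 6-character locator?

Latitude subsquare k = 10; +1 → 11 = l.
The longitude characters are unchanged.

DD23sl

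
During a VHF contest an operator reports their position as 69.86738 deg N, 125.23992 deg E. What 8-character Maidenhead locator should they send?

Shift to the Maidenhead origin (180°W, 90°S): lon 305.23992, lat 159.86738.
Field: lon ⌊305.23992/20⌋ = 15 → P; lat ⌊159.86738/10⌋ = 15 → P.
Square: lon ⌊5.23992/2⌋ = 2; lat ⌊9.86738/1⌋ = 9.
Subsquare: lon ⌊1.23992/0.0833333⌋ = 14 → o; lat ⌊0.86738/0.0416667⌋ = 20 → u.
Extended square: lon ⌊0.07325/0.00833333⌋ = 8; lat ⌊0.03405/0.00416667⌋ = 8.

PP29ou88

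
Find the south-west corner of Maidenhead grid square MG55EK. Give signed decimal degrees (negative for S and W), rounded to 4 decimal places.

-24.5833, 70.3333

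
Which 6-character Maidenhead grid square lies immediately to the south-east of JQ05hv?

Longitude subsquare h = 7; +1 → 8 = i.
Latitude subsquare v = 21; −1 → 20 = u.

JQ05iu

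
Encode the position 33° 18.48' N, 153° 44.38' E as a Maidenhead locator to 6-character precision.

Offset from 180°W / 90°S: lon 333.7397°, lat 123.3080°.
Field (20°×10°, letters A–R): lon ⌊333.7397/20⌋ = 16 → Q; lat ⌊123.3080/10⌋ = 12 → M.
Square (2°×1°, digits 0–9): lon ⌊13.7397/2⌋ = 6; lat ⌊3.3080/1⌋ = 3.
Subsquare (5′×2.5′, letters a–x): lon ⌊1.7397/0.0833333⌋ = 20 → u; lat ⌊0.3080/0.0416667⌋ = 7 → h.

QM63uh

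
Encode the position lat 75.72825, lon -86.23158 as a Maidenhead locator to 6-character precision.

EQ65vr

Shift to the Maidenhead origin (180°W, 90°S): lon 93.7684, lat 165.7283.
Field: lon ⌊93.7684/20⌋ = 4 → E; lat ⌊165.7283/10⌋ = 16 → Q.
Square: lon ⌊13.7684/2⌋ = 6; lat ⌊5.7283/1⌋ = 5.
Subsquare: lon ⌊1.7684/0.0833333⌋ = 21 → v; lat ⌊0.7283/0.0416667⌋ = 17 → r.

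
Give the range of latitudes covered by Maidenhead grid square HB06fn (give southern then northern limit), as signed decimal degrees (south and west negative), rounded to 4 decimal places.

-73.4583, -73.4167

Field H=7, B=1: +7·20° lon, +1·10° lat → SW at lon -40°, lat -80°.
Square 0, 6: +0·2° lon, +6·1° lat → SW at lon -40°, lat -74°.
Subsquare f=5, n=13: +5·0.0833333° lon, +13·0.0416667° lat → SW at lon -39.5833°, lat -73.4583°.
Cell spans 0.0833333° lon × 0.0416667° lat.
south -73.4583, north -73.4167.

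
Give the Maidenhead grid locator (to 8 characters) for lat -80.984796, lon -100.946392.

Add 180° to longitude and 90° to latitude: 79.05361, 9.01520.
Field: 79.05361/20 → 3 → D, 9.01520/10 → 0 → A; chars DA.
Square: 19.05361/2 → 9, 9.01520/1 → 9; chars 99.
Subsquare: 1.05361/0.0833333 → 12 → m, 0.01520/0.0416667 → 0 → a; chars ma.
Extended square: 0.05361/0.00833333 → 6, 0.01520/0.00416667 → 3; chars 63.

DA99ma63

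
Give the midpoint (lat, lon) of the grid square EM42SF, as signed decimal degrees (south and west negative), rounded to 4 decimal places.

Field E=4, M=12: +4·20° lon, +12·10° lat → SW at lon -100°, lat 30°.
Square 4, 2: +4·2° lon, +2·1° lat → SW at lon -92°, lat 32°.
Subsquare s=18, f=5: +18·0.0833333° lon, +5·0.0416667° lat → SW at lon -90.5°, lat 32.2083°.
Cell spans 0.0833333° lon × 0.0416667° lat. Centre is SW corner plus half of each.
latitude 32.2292, longitude -90.4583.

32.2292, -90.4583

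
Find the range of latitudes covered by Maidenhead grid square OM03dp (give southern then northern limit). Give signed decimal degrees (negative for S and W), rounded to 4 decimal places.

Field O=14, M=12: +14·20° lon, +12·10° lat → SW at lon 100°, lat 30°.
Square 0, 3: +0·2° lon, +3·1° lat → SW at lon 100°, lat 33°.
Subsquare d=3, p=15: +3·0.0833333° lon, +15·0.0416667° lat → SW at lon 100.25°, lat 33.625°.
Cell spans 0.0833333° lon × 0.0416667° lat.
south 33.6250, north 33.6667.

33.6250, 33.6667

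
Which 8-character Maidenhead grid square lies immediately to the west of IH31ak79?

IH31ak69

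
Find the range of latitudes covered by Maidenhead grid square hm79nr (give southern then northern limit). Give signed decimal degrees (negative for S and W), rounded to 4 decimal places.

Field H=7, M=12: +7·20° lon, +12·10° lat → SW at lon -40°, lat 30°.
Square 7, 9: +7·2° lon, +9·1° lat → SW at lon -26°, lat 39°.
Subsquare n=13, r=17: +13·0.0833333° lon, +17·0.0416667° lat → SW at lon -24.9167°, lat 39.7083°.
Cell spans 0.0833333° lon × 0.0416667° lat.
south 39.7083, north 39.7500.

39.7083, 39.7500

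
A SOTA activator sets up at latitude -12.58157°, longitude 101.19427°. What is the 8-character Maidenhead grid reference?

Add 180° to longitude and 90° to latitude: 281.19427, 77.41843.
Field: 281.19427/20 → 14 → O, 77.41843/10 → 7 → H; chars OH.
Square: 1.19427/2 → 0, 7.41843/1 → 7; chars 07.
Subsquare: 1.19427/0.0833333 → 14 → o, 0.41843/0.0416667 → 10 → k; chars ok.
Extended square: 0.02760/0.00833333 → 3, 0.00176/0.00416667 → 0; chars 30.

OH07ok30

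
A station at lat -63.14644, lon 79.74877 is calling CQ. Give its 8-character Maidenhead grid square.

MC96uu94

Add 180° to longitude and 90° to latitude: 259.74877, 26.85356.
Field: lon ⌊259.74877/20⌋ = 12 → M; lat ⌊26.85356/10⌋ = 2 → C.
Square: lon ⌊19.74877/2⌋ = 9; lat ⌊6.85356/1⌋ = 6.
Subsquare: lon ⌊1.74877/0.0833333⌋ = 20 → u; lat ⌊0.85356/0.0416667⌋ = 20 → u.
Extended square: lon ⌊0.08210/0.00833333⌋ = 9; lat ⌊0.02023/0.00416667⌋ = 4.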